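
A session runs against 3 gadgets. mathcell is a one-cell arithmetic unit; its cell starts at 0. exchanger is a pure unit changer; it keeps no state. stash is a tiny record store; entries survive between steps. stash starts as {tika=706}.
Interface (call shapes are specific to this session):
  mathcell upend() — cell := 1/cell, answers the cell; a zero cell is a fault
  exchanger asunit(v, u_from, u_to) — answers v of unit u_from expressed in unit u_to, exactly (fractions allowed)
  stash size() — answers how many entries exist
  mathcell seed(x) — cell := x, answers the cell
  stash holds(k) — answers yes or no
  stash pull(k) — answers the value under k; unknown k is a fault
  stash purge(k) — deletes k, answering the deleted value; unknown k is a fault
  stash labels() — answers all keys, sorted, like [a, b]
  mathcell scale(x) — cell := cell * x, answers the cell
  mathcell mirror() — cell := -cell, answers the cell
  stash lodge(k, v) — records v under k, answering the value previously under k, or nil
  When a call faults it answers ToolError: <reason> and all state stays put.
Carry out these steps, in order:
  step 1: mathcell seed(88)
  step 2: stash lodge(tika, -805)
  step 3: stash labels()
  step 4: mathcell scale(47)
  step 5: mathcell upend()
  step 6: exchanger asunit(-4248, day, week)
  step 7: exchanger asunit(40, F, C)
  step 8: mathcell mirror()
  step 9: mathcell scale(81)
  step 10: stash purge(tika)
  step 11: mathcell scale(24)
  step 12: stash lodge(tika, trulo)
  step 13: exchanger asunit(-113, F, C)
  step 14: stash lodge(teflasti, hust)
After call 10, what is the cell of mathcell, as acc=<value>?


[in] mathcell seed x='88'
= 88
[in] stash lodge k='tika' v='-805'
= 706
[in] stash labels
= [tika]
[in] mathcell scale x='47'
= 4136
[in] mathcell upend
= 1/4136
[in] exchanger asunit v='-4248' u_from='day' u_to='week'
= -4248/7
[in] exchanger asunit v='40' u_from='F' u_to='C'
= 40/9
[in] mathcell mirror
= -1/4136
[in] mathcell scale x='81'
= -81/4136
[in] stash purge k='tika'
= -805
[in] mathcell scale x='24'
= -243/517
[in] stash lodge k='tika' v='trulo'
= nil
[in] exchanger asunit v='-113' u_from='F' u_to='C'
= -725/9
[in] stash lodge k='teflasti' v='hust'
= nil

Answer: acc=-81/4136


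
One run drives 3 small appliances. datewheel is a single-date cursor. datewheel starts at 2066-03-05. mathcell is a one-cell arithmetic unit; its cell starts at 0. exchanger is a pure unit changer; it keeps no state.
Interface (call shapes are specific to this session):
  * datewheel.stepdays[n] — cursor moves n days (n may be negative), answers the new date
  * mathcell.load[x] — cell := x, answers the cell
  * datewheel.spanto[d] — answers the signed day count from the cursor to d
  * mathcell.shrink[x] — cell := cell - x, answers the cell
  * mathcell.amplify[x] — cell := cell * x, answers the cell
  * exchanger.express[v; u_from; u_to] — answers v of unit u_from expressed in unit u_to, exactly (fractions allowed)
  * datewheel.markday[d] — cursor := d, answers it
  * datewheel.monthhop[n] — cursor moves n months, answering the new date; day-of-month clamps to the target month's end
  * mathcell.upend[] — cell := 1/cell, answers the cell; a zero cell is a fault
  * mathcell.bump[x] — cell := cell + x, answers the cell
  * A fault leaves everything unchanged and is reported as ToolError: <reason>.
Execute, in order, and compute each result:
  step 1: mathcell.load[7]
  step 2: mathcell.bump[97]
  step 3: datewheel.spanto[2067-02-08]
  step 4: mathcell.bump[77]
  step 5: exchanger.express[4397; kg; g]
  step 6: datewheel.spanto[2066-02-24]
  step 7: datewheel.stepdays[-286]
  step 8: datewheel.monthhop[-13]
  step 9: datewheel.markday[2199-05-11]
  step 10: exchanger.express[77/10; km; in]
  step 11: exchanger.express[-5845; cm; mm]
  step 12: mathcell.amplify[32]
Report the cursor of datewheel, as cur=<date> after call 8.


Answer: cur=2064-04-23

Derivation:
Step: load[7]
Result: 7
Step: bump[97]
Result: 104
Step: spanto[2067-02-08]
Result: 340
Step: bump[77]
Result: 181
Step: express[4397; kg; g]
Result: 4397000
Step: spanto[2066-02-24]
Result: -9
Step: stepdays[-286]
Result: 2065-05-23
Step: monthhop[-13]
Result: 2064-04-23
Step: markday[2199-05-11]
Result: 2199-05-11
Step: express[77/10; km; in]
Result: 38500000/127
Step: express[-5845; cm; mm]
Result: -58450
Step: amplify[32]
Result: 5792


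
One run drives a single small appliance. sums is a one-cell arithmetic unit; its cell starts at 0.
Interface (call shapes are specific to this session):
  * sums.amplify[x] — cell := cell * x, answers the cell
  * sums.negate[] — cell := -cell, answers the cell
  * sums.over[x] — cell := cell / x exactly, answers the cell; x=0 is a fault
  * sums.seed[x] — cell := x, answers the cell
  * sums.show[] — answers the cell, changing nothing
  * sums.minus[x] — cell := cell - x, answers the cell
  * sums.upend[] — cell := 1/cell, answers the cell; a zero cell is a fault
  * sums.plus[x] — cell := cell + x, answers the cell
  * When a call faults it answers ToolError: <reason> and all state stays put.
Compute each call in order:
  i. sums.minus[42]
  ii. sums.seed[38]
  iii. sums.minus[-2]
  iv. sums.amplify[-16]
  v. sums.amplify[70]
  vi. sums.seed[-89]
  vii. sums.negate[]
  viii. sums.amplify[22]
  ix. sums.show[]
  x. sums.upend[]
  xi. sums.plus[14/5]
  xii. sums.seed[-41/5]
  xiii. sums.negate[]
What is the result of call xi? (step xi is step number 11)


Answer: 27417/9790

Derivation:
Now I run minus with x=42, and get -42.
I run seed with x=38, and observe 38.
Using minus with x=-2, and get 40.
Next I call amplify with x=-16, giving -640.
Now I run amplify with x=70, and observe -44800.
Calling seed with x=-89, which returns -89.
Now I run negate, and see 89.
Calling amplify with x=22, → 1958.
Then show(), — result: 1958.
I run upend, yielding 1/1958.
I use plus with x=14/5, yielding 27417/9790.
Then seed with x=-41/5, — result: -41/5.
Invoking negate(), → 41/5.


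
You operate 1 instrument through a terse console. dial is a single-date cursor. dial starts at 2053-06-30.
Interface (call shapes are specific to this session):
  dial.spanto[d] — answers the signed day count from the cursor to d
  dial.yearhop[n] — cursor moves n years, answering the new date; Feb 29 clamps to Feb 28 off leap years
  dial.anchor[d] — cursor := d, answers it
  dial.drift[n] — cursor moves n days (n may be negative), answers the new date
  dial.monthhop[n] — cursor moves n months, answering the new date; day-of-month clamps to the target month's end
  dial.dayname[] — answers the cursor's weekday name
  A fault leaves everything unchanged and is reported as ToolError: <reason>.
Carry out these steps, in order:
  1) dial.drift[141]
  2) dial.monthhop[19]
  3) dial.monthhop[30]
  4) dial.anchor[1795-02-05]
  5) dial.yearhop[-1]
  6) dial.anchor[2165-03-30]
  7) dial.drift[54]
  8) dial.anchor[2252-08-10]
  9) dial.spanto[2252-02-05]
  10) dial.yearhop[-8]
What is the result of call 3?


Invoking dial.drift with n→141, — result: 2053-11-18.
Then dial.monthhop with n→19, yielding 2055-06-18.
Then dial.monthhop with n→30, yielding 2057-12-18.
Now I run dial.anchor with d→1795-02-05, which returns 1795-02-05.
Using dial.yearhop with n→-1, — result: 1794-02-05.
Then dial.anchor with d→2165-03-30, and get 2165-03-30.
I use dial.drift with n→54, yielding 2165-05-23.
I use dial.anchor with d→2252-08-10, and get 2252-08-10.
I call dial.spanto with d→2252-02-05, → -187.
Now I run dial.yearhop with n→-8, and observe 2244-08-10.

Answer: 2057-12-18


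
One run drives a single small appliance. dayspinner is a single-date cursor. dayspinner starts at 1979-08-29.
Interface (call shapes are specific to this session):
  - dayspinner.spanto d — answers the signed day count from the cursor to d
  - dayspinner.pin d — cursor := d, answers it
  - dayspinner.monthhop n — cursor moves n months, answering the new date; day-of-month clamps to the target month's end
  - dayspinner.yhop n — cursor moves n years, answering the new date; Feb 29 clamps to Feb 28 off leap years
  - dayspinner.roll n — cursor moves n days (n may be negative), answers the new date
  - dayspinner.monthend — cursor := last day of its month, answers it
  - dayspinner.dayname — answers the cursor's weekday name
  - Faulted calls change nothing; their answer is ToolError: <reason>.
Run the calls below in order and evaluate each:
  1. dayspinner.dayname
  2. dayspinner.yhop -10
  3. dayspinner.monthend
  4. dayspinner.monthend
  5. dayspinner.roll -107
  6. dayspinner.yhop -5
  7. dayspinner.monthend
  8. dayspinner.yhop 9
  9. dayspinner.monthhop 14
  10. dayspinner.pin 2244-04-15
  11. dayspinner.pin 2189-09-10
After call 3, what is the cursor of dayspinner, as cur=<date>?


==> dayspinner.dayname()
<== Wednesday
==> dayspinner.yhop(n→-10)
<== 1969-08-29
==> dayspinner.monthend()
<== 1969-08-31
==> dayspinner.monthend()
<== 1969-08-31
==> dayspinner.roll(n→-107)
<== 1969-05-16
==> dayspinner.yhop(n→-5)
<== 1964-05-16
==> dayspinner.monthend()
<== 1964-05-31
==> dayspinner.yhop(n→9)
<== 1973-05-31
==> dayspinner.monthhop(n→14)
<== 1974-07-31
==> dayspinner.pin(d→2244-04-15)
<== 2244-04-15
==> dayspinner.pin(d→2189-09-10)
<== 2189-09-10

Answer: cur=1969-08-31


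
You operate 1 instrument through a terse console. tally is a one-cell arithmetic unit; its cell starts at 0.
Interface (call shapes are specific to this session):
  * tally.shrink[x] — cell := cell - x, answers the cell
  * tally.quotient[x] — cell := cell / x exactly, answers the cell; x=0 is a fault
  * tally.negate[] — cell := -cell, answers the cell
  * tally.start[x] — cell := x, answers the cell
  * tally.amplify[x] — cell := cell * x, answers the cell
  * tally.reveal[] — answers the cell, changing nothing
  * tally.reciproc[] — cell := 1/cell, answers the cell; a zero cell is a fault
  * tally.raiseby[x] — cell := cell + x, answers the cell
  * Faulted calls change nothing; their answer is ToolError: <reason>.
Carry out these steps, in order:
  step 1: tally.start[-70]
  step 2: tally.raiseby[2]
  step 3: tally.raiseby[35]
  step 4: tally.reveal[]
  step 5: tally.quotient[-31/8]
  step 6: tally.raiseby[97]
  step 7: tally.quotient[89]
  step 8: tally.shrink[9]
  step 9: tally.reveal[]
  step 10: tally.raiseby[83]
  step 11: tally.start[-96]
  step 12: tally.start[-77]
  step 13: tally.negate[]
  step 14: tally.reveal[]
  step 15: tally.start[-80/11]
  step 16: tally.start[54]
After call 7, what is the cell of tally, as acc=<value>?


·→ tally.start(x: -70)
·← -70
·→ tally.raiseby(x: 2)
·← -68
·→ tally.raiseby(x: 35)
·← -33
·→ tally.reveal()
·← -33
·→ tally.quotient(x: -31/8)
·← 264/31
·→ tally.raiseby(x: 97)
·← 3271/31
·→ tally.quotient(x: 89)
·← 3271/2759
·→ tally.shrink(x: 9)
·← -21560/2759
·→ tally.reveal()
·← -21560/2759
·→ tally.raiseby(x: 83)
·← 207437/2759
·→ tally.start(x: -96)
·← -96
·→ tally.start(x: -77)
·← -77
·→ tally.negate()
·← 77
·→ tally.reveal()
·← 77
·→ tally.start(x: -80/11)
·← -80/11
·→ tally.start(x: 54)
·← 54

Answer: acc=3271/2759


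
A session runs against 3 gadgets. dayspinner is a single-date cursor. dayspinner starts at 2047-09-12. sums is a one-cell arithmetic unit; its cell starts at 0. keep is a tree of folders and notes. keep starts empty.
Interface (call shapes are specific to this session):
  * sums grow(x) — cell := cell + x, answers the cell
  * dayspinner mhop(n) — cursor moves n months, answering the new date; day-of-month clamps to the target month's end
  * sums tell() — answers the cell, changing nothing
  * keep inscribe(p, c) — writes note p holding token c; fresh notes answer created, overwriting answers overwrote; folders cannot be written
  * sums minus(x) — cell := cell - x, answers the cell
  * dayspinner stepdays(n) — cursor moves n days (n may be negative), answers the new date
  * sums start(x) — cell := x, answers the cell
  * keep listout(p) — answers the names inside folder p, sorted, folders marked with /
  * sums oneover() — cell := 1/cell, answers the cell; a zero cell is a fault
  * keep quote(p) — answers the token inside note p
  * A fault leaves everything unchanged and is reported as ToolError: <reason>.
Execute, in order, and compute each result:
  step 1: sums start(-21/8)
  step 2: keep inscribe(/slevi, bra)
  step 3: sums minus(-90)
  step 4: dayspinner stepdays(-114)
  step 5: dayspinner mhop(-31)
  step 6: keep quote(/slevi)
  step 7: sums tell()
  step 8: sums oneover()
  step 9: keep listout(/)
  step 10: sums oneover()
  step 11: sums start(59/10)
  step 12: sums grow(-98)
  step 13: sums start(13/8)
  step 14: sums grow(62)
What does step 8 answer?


# sums start(-21/8) => -21/8
# keep inscribe(/slevi, bra) => created
# sums minus(-90) => 699/8
# dayspinner stepdays(-114) => 2047-05-21
# dayspinner mhop(-31) => 2044-10-21
# keep quote(/slevi) => bra
# sums tell() => 699/8
# sums oneover() => 8/699
# keep listout(/) => [slevi]
# sums oneover() => 699/8
# sums start(59/10) => 59/10
# sums grow(-98) => -921/10
# sums start(13/8) => 13/8
# sums grow(62) => 509/8

Answer: 8/699


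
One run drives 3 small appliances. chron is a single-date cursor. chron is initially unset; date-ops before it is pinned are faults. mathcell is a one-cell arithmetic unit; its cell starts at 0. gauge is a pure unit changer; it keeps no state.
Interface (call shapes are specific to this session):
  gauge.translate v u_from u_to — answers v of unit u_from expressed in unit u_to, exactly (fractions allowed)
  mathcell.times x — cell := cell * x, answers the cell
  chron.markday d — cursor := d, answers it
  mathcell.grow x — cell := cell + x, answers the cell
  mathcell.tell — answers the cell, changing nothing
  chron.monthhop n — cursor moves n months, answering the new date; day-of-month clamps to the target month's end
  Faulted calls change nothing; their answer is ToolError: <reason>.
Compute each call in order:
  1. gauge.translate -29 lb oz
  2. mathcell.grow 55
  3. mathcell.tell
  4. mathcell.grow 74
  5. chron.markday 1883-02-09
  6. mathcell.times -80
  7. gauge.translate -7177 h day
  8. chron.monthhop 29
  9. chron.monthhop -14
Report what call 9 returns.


Answer: 1884-05-09

Derivation:
// translate(v: -29, u_from: lb, u_to: oz) : -464
// grow(x: 55) : 55
// tell() : 55
// grow(x: 74) : 129
// markday(d: 1883-02-09) : 1883-02-09
// times(x: -80) : -10320
// translate(v: -7177, u_from: h, u_to: day) : -7177/24
// monthhop(n: 29) : 1885-07-09
// monthhop(n: -14) : 1884-05-09


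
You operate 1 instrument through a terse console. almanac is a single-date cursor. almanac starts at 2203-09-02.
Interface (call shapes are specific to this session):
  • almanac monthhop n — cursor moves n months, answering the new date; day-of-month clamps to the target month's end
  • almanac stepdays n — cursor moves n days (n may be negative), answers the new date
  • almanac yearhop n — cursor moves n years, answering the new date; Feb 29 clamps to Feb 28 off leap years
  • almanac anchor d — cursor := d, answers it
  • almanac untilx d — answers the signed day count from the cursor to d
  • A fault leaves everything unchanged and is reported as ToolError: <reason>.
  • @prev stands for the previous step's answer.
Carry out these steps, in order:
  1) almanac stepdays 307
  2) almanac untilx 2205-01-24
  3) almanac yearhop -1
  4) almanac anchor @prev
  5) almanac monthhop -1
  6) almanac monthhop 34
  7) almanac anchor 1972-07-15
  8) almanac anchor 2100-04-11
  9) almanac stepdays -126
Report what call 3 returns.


Answer: 2203-07-05

Derivation:
% almanac stepdays 307
[out] 2204-07-05
% almanac untilx 2205-01-24
[out] 203
% almanac yearhop -1
[out] 2203-07-05
% almanac anchor @prev
[out] 2203-07-05
% almanac monthhop -1
[out] 2203-06-05
% almanac monthhop 34
[out] 2206-04-05
% almanac anchor 1972-07-15
[out] 1972-07-15
% almanac anchor 2100-04-11
[out] 2100-04-11
% almanac stepdays -126
[out] 2099-12-06


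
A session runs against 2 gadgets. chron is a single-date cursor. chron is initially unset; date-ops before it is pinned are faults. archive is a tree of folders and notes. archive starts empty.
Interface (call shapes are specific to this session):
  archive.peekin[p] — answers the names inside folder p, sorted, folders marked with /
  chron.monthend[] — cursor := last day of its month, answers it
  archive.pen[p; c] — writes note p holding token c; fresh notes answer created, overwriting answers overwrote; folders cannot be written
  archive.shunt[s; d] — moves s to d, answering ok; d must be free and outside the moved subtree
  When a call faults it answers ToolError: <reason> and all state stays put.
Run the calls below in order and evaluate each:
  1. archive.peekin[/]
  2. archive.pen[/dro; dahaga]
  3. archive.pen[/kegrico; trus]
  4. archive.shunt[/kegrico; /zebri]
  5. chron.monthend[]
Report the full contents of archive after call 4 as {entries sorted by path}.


-> archive.peekin(p='/')
<- []
-> archive.pen(p='/dro', c='dahaga')
<- created
-> archive.pen(p='/kegrico', c='trus')
<- created
-> archive.shunt(s='/kegrico', d='/zebri')
<- ok
-> chron.monthend()
<- ToolError: no date set

Answer: {dro=dahaga, zebri=trus}


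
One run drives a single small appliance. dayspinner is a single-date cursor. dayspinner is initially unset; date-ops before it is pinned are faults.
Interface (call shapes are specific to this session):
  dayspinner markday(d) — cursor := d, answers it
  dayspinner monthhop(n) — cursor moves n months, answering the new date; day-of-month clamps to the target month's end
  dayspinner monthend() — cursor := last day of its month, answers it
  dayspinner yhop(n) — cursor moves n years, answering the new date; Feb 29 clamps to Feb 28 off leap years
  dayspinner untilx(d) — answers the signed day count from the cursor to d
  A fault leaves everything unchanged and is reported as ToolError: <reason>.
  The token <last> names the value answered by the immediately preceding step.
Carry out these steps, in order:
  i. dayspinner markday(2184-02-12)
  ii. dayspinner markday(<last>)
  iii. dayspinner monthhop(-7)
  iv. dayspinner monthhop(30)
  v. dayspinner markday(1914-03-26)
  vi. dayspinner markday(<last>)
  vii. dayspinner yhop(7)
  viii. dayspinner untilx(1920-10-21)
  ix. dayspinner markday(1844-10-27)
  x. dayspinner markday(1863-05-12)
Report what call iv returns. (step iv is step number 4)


==> dayspinner markday(d=2184-02-12)
<== 2184-02-12
==> dayspinner markday(d=<last>)
<== 2184-02-12
==> dayspinner monthhop(n=-7)
<== 2183-07-12
==> dayspinner monthhop(n=30)
<== 2186-01-12
==> dayspinner markday(d=1914-03-26)
<== 1914-03-26
==> dayspinner markday(d=<last>)
<== 1914-03-26
==> dayspinner yhop(n=7)
<== 1921-03-26
==> dayspinner untilx(d=1920-10-21)
<== -156
==> dayspinner markday(d=1844-10-27)
<== 1844-10-27
==> dayspinner markday(d=1863-05-12)
<== 1863-05-12

Answer: 2186-01-12


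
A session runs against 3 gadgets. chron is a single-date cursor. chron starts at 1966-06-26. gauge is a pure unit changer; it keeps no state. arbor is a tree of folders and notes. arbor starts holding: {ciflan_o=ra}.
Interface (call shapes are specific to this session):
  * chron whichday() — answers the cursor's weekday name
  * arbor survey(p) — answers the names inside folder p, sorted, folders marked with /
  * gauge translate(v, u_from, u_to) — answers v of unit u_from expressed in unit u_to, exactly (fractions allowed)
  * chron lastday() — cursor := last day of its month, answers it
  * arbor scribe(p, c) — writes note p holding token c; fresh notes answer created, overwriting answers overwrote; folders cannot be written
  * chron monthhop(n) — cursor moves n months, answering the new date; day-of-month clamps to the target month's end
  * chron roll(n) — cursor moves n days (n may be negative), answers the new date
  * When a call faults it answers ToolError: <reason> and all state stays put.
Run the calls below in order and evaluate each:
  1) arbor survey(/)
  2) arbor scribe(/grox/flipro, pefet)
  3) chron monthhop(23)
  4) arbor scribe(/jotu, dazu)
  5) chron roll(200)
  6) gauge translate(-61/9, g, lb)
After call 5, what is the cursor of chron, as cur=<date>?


$ arbor survey p='/'
:: [ciflan_o]
$ arbor scribe p='/grox/flipro' c='pefet'
:: ToolError: no parent
$ chron monthhop n='23'
:: 1968-05-26
$ arbor scribe p='/jotu' c='dazu'
:: created
$ chron roll n='200'
:: 1968-12-12
$ gauge translate v='-61/9' u_from='g' u_to='lb'
:: -6100000/408233133

Answer: cur=1968-12-12


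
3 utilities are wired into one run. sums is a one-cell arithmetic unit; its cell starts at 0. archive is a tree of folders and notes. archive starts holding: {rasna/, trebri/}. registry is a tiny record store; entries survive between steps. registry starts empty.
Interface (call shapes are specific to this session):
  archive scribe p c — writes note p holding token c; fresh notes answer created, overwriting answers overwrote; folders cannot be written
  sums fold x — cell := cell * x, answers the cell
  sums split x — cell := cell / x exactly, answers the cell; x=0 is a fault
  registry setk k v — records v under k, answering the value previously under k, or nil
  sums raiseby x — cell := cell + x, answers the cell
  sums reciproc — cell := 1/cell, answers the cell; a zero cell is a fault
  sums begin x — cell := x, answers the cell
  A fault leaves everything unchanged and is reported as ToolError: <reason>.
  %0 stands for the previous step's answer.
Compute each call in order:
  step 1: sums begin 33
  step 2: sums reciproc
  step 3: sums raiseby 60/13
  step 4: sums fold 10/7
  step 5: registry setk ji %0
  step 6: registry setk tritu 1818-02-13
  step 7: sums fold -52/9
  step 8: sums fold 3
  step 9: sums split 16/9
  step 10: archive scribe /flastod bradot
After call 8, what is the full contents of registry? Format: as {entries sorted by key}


CALL sums begin[x→33]
RET  33
CALL sums reciproc[]
RET  1/33
CALL sums raiseby[x→60/13]
RET  1993/429
CALL sums fold[x→10/7]
RET  19930/3003
CALL registry setk[k→ji; v→%0]
RET  nil
CALL registry setk[k→tritu; v→1818-02-13]
RET  nil
CALL sums fold[x→-52/9]
RET  -79720/2079
CALL sums fold[x→3]
RET  -79720/693
CALL sums split[x→16/9]
RET  -9965/154
CALL archive scribe[p→/flastod; c→bradot]
RET  created

Answer: {ji=19930/3003, tritu=1818-02-13}


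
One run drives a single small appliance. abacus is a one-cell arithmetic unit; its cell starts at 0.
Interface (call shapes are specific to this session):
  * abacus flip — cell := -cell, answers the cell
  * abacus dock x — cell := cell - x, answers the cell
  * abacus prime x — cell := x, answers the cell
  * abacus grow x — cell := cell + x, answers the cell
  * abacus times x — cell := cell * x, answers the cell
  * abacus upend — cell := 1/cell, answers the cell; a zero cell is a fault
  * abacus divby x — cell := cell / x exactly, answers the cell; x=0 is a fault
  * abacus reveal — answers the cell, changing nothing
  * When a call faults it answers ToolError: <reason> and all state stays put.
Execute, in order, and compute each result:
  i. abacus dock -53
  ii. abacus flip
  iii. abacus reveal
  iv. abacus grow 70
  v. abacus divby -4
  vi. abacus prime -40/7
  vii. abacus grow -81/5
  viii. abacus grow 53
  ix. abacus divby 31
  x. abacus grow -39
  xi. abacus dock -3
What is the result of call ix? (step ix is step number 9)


% abacus dock(-53) ~> 53
% abacus flip() ~> -53
% abacus reveal() ~> -53
% abacus grow(70) ~> 17
% abacus divby(-4) ~> -17/4
% abacus prime(-40/7) ~> -40/7
% abacus grow(-81/5) ~> -767/35
% abacus grow(53) ~> 1088/35
% abacus divby(31) ~> 1088/1085
% abacus grow(-39) ~> -41227/1085
% abacus dock(-3) ~> -37972/1085

Answer: 1088/1085


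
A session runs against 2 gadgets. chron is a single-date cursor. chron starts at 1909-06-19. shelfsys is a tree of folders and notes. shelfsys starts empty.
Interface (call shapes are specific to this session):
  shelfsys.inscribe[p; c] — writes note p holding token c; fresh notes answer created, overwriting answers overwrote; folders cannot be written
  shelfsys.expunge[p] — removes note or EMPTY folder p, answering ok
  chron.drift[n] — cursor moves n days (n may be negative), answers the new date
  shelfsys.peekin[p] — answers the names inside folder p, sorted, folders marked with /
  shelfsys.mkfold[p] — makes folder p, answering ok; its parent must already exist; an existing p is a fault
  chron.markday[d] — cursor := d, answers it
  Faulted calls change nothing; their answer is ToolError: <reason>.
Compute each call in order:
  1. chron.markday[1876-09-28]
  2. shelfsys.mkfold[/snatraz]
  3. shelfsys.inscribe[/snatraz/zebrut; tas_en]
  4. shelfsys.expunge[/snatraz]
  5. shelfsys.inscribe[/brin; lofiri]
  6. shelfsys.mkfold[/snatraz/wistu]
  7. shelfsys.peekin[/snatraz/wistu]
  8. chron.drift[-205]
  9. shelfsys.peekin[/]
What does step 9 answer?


Using chron.markday using d: 1876-09-28, → 1876-09-28.
I run shelfsys.mkfold using p: /snatraz, giving ok.
I call shelfsys.inscribe using p: /snatraz/zebrut, c: tas_en, and see created.
I use shelfsys.expunge using p: /snatraz, and see ToolError: not empty.
Using shelfsys.inscribe using p: /brin, c: lofiri: created.
Calling shelfsys.mkfold using p: /snatraz/wistu, yielding ok.
I use shelfsys.peekin using p: /snatraz/wistu, yielding [].
I use chron.drift using n: -205, → 1876-03-07.
Then shelfsys.peekin using p: /, and observe [brin, snatraz/].

Answer: [brin, snatraz/]


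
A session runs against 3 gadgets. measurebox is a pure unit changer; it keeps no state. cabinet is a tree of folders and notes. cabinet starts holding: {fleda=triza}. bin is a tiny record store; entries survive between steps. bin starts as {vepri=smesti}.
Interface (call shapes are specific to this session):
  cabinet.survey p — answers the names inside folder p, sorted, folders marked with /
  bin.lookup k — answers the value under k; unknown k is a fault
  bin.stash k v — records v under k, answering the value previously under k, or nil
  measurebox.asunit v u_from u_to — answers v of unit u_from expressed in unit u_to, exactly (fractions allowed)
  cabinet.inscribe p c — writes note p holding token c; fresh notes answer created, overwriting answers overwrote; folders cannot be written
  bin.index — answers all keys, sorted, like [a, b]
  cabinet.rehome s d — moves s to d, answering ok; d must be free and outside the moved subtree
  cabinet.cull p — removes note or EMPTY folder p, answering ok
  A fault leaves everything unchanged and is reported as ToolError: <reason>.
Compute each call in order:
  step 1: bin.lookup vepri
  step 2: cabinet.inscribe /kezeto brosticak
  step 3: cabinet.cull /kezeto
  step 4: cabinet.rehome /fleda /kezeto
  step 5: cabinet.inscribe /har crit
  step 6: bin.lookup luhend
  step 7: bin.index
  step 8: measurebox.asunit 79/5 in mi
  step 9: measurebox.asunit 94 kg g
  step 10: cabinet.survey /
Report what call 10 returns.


Answer: [har, kezeto]

Derivation:
Do: bin.lookup[k: vepri]
See: smesti
Do: cabinet.inscribe[p: /kezeto; c: brosticak]
See: created
Do: cabinet.cull[p: /kezeto]
See: ok
Do: cabinet.rehome[s: /fleda; d: /kezeto]
See: ok
Do: cabinet.inscribe[p: /har; c: crit]
See: created
Do: bin.lookup[k: luhend]
See: ToolError: no such key luhend
Do: bin.index[]
See: [vepri]
Do: measurebox.asunit[v: 79/5; u_from: in; u_to: mi]
See: 79/316800
Do: measurebox.asunit[v: 94; u_from: kg; u_to: g]
See: 94000
Do: cabinet.survey[p: /]
See: [har, kezeto]


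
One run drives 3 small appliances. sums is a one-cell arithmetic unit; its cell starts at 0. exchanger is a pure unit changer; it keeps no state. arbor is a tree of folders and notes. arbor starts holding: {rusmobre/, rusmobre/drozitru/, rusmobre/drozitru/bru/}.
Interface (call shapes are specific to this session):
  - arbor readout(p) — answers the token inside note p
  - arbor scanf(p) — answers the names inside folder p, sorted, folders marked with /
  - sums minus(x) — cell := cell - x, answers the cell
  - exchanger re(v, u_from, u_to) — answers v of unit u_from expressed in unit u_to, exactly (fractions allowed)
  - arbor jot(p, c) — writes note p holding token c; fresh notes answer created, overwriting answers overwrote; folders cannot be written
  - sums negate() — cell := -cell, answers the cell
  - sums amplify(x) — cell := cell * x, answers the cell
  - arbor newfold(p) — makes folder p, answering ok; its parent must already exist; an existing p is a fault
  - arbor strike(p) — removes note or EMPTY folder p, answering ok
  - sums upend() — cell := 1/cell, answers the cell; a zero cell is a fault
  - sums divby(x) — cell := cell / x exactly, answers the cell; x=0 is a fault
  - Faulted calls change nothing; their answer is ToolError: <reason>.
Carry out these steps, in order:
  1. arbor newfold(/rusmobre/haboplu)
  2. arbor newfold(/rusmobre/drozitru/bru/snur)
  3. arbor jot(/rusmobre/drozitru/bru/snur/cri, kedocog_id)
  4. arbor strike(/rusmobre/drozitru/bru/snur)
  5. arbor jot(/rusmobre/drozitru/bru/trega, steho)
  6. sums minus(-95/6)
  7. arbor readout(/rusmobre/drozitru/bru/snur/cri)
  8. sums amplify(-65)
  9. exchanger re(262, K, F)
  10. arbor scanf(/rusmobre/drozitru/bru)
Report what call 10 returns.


;; 1. arbor newfold(p='/rusmobre/haboplu') -> ok
;; 2. arbor newfold(p='/rusmobre/drozitru/bru/snur') -> ok
;; 3. arbor jot(p='/rusmobre/drozitru/bru/snur/cri', c='kedocog_id') -> created
;; 4. arbor strike(p='/rusmobre/drozitru/bru/snur') -> ToolError: not empty
;; 5. arbor jot(p='/rusmobre/drozitru/bru/trega', c='steho') -> created
;; 6. sums minus(x='-95/6') -> 95/6
;; 7. arbor readout(p='/rusmobre/drozitru/bru/snur/cri') -> kedocog_id
;; 8. sums amplify(x='-65') -> -6175/6
;; 9. exchanger re(v='262', u_from='K', u_to='F') -> 1193/100
;; 10. arbor scanf(p='/rusmobre/drozitru/bru') -> [snur/, trega]

Answer: [snur/, trega]


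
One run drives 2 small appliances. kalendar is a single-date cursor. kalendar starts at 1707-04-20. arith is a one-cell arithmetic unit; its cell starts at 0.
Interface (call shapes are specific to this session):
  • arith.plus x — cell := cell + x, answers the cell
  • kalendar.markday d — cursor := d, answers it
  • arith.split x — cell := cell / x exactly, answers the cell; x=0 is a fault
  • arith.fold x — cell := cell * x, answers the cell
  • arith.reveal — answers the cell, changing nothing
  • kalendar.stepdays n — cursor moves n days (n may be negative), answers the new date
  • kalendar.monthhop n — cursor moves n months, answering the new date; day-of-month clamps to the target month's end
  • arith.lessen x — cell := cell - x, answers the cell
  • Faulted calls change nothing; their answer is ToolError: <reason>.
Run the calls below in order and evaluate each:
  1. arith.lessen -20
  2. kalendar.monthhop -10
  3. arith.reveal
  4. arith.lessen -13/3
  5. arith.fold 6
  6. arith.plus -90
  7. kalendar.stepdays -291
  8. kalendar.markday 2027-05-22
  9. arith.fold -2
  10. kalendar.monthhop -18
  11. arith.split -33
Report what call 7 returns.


$ arith.lessen x: -20
  20
$ kalendar.monthhop n: -10
  1706-06-20
$ arith.reveal
  20
$ arith.lessen x: -13/3
  73/3
$ arith.fold x: 6
  146
$ arith.plus x: -90
  56
$ kalendar.stepdays n: -291
  1705-09-02
$ kalendar.markday d: 2027-05-22
  2027-05-22
$ arith.fold x: -2
  -112
$ kalendar.monthhop n: -18
  2025-11-22
$ arith.split x: -33
  112/33

Answer: 1705-09-02


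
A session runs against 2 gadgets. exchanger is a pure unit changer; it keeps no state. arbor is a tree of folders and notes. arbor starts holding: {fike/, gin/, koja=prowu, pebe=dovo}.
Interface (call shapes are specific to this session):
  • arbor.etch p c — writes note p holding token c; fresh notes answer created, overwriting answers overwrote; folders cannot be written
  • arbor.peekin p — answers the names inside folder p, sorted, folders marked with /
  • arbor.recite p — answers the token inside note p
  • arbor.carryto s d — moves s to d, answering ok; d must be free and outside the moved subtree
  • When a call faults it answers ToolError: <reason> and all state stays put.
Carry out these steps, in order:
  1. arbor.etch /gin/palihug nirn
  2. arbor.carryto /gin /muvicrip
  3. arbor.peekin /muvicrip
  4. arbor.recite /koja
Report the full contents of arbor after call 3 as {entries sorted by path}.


$ arbor.etch p: /gin/palihug c: nirn
[out] created
$ arbor.carryto s: /gin d: /muvicrip
[out] ok
$ arbor.peekin p: /muvicrip
[out] [palihug]
$ arbor.recite p: /koja
[out] prowu

Answer: {fike/, koja=prowu, muvicrip/, muvicrip/palihug=nirn, pebe=dovo}


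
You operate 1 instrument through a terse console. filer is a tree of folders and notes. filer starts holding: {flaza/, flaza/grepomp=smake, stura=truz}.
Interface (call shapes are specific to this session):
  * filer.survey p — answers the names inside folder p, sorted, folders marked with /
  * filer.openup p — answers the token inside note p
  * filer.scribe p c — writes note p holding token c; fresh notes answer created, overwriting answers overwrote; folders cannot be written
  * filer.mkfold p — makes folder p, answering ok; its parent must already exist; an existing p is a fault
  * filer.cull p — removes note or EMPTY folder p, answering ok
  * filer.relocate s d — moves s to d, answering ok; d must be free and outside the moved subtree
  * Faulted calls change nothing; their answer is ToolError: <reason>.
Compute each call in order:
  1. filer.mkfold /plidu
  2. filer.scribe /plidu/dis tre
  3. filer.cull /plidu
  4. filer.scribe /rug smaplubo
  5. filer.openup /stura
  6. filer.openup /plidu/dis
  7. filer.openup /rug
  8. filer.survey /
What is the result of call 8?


-- 1. filer.mkfold(p='/plidu') ~> ok
-- 2. filer.scribe(p='/plidu/dis', c='tre') ~> created
-- 3. filer.cull(p='/plidu') ~> ToolError: not empty
-- 4. filer.scribe(p='/rug', c='smaplubo') ~> created
-- 5. filer.openup(p='/stura') ~> truz
-- 6. filer.openup(p='/plidu/dis') ~> tre
-- 7. filer.openup(p='/rug') ~> smaplubo
-- 8. filer.survey(p='/') ~> [flaza/, plidu/, rug, stura]

Answer: [flaza/, plidu/, rug, stura]


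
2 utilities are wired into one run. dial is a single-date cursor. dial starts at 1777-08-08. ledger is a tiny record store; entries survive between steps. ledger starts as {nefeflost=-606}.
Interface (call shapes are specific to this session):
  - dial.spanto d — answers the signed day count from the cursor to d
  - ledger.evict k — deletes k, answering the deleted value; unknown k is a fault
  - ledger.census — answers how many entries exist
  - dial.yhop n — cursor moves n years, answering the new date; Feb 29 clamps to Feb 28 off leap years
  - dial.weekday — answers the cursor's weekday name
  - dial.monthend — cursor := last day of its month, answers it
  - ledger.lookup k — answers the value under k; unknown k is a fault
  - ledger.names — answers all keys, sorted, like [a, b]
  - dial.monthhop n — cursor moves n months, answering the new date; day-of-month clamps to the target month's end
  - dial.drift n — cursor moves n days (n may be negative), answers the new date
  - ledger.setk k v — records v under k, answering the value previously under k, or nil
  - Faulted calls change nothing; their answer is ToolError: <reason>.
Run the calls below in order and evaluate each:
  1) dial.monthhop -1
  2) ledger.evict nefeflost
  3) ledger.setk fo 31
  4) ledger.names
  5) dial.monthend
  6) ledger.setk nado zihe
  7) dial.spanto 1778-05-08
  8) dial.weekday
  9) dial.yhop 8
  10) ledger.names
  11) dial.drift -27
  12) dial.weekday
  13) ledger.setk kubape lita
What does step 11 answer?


Answer: 1785-07-04

Derivation:
> dial.monthhop -1
:: 1777-07-08
> ledger.evict nefeflost
:: -606
> ledger.setk fo 31
:: nil
> ledger.names
:: [fo]
> dial.monthend
:: 1777-07-31
> ledger.setk nado zihe
:: nil
> dial.spanto 1778-05-08
:: 281
> dial.weekday
:: Thursday
> dial.yhop 8
:: 1785-07-31
> ledger.names
:: [fo, nado]
> dial.drift -27
:: 1785-07-04
> dial.weekday
:: Monday
> ledger.setk kubape lita
:: nil


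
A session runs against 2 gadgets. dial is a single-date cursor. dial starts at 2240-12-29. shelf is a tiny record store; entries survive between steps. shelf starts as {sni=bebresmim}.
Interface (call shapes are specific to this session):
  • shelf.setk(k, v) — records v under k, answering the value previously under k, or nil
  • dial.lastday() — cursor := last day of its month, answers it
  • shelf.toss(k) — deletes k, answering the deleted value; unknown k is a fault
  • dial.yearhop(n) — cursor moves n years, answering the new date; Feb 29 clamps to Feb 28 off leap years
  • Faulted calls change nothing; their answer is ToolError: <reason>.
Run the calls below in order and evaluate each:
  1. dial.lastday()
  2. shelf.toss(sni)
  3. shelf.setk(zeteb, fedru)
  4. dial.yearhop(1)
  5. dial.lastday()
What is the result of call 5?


Now I run dial.lastday(), — result: 2240-12-31.
Using shelf.toss(k: sni), → bebresmim.
Then shelf.setk(k: zeteb, v: fedru), and see nil.
I run dial.yearhop(n: 1), giving 2241-12-31.
I try dial.lastday, which returns 2241-12-31.

Answer: 2241-12-31


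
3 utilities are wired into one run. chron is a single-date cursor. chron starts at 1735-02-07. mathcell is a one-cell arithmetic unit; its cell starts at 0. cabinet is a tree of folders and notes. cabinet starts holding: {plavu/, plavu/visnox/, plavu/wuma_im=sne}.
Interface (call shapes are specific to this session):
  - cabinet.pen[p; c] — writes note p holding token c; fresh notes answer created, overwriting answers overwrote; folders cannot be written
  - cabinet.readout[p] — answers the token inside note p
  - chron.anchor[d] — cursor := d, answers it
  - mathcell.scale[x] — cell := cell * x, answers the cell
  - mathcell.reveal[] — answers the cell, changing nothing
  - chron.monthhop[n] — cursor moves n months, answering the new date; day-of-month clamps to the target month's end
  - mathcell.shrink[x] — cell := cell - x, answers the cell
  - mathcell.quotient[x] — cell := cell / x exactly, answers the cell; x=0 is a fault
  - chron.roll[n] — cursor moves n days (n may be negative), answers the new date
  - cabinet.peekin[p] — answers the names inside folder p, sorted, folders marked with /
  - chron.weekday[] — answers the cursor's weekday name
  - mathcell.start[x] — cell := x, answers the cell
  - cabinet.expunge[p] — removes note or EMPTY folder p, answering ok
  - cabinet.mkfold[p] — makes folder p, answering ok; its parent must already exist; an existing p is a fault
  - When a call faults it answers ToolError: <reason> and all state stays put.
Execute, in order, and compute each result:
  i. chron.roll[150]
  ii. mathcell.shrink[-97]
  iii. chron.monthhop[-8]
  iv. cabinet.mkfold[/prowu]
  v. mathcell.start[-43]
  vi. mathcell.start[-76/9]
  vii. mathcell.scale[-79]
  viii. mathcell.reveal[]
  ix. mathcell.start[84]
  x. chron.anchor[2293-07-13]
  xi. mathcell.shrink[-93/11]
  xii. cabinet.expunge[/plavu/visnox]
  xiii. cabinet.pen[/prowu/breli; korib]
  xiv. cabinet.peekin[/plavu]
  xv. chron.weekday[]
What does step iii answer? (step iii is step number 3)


Step: roll[n=150]
Result: 1735-07-07
Step: shrink[x=-97]
Result: 97
Step: monthhop[n=-8]
Result: 1734-11-07
Step: mkfold[p=/prowu]
Result: ok
Step: start[x=-43]
Result: -43
Step: start[x=-76/9]
Result: -76/9
Step: scale[x=-79]
Result: 6004/9
Step: reveal[]
Result: 6004/9
Step: start[x=84]
Result: 84
Step: anchor[d=2293-07-13]
Result: 2293-07-13
Step: shrink[x=-93/11]
Result: 1017/11
Step: expunge[p=/plavu/visnox]
Result: ok
Step: pen[p=/prowu/breli; c=korib]
Result: created
Step: peekin[p=/plavu]
Result: [wuma_im]
Step: weekday[]
Result: Thursday

Answer: 1734-11-07


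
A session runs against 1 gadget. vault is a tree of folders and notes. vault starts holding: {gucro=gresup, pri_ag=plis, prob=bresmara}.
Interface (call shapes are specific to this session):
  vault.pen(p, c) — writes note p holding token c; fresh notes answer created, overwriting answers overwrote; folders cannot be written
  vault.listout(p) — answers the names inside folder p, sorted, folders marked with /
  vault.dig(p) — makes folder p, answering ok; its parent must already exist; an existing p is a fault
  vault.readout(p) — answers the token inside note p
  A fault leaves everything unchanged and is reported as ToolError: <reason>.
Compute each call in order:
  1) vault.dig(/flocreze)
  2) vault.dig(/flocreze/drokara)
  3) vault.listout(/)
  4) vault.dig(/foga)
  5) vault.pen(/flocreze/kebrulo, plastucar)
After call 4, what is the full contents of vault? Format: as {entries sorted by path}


I run vault.dig(p=/flocreze), and get ok.
Invoking vault.dig(p=/flocreze/drokara), → ok.
I use vault.listout(p=/): [flocreze/, gucro, pri_ag, prob].
Using vault.dig(p=/foga), yielding ok.
Next I call vault.pen(p=/flocreze/kebrulo, c=plastucar), giving created.

Answer: {flocreze/, flocreze/drokara/, foga/, gucro=gresup, pri_ag=plis, prob=bresmara}
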